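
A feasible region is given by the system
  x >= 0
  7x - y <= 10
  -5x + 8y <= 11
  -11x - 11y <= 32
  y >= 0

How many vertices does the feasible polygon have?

Intersecting each pair of boundary lines and keeping only the points that satisfy every inequality leaves:
  (0, 11/8)
  (0, 0)
  (91/51, 127/51)
  (10/7, 0)

4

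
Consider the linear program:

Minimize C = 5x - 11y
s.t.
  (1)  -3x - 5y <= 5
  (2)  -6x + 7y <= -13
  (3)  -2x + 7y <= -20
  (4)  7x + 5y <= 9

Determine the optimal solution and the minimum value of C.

Vertices and C = 5x - 11y:
  (65/31, -70/31) → C = 1095/31
  (7/2, -31/10) → C = 258/5
  (163/59, -122/59) → C = 2157/59

x = 65/31, y = -70/31, minimum C = 1095/31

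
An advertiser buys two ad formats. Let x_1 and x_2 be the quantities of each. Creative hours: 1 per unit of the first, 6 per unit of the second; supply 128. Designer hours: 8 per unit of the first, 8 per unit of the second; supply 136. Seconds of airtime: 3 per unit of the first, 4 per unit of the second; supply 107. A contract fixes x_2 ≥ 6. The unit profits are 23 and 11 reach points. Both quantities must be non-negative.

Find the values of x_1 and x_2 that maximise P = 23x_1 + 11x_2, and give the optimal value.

x_1 = 11, x_2 = 6, maximum P = 319

Corner points and P = 23x_1 + 11x_2:
  (0, 17) → P = 187
  (0, 6) → P = 66
  (11, 6) → P = 319

The binding constraints are 8x_1 + 8x_2 = 136 and x_2 = 6.
Solving simultaneously gives x_1 = 11, x_2 = 6.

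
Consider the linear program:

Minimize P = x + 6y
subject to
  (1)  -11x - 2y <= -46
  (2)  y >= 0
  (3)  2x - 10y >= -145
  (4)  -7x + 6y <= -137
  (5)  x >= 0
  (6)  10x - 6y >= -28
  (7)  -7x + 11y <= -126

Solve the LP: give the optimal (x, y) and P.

x = 137/7, y = 0, minimum P = 137/7

Extreme points and P = x + 6y:
  (137/7, 0) → P = 137/7
  (2855/48, 1267/48) → P = 10457/48
  (751/35, 11/5) → P = 1213/35
The feasible region is unbounded (it extends along (5, 1), (1, 0)), but P strictly increases along every unbounded feasible direction, so there is no improving ray and the minimum is attained at a vertex.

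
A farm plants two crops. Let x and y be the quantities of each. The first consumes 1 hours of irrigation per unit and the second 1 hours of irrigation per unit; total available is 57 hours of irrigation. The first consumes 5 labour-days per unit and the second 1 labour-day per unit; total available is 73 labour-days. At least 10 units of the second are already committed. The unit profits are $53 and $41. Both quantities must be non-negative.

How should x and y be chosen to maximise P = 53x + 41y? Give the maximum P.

Vertices and P = 53x + 41y:
  (0, 57) → P = 2337
  (0, 10) → P = 410
  (4, 53) → P = 2385
  (63/5, 10) → P = 5389/5

The optimum lies where x + y = 57 and 5x + y = 73.
Solving simultaneously gives x = 4, y = 53.

x = 4, y = 53, maximum P = 2385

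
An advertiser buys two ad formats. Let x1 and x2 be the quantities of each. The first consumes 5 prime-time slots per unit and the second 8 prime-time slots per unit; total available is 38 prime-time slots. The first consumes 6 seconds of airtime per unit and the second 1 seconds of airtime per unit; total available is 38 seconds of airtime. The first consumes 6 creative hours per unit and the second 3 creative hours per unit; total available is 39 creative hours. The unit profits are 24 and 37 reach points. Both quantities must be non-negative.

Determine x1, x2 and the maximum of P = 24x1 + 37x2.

Feasible corners and P = 24x1 + 37x2:
  (0, 0) → P = 0
  (0, 19/4) → P = 703/4
  (19/3, 0) → P = 152
  (6, 1) → P = 181
  (25/4, 1/2) → P = 337/2

x1 = 6, x2 = 1, maximum P = 181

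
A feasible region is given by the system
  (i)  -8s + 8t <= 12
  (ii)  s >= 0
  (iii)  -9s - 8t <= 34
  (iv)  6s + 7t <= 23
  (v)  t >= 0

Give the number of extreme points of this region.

4

Of the 10 pairwise boundary intersections, those satisfying every inequality are:
  (0, 3/2)
  (25/26, 32/13)
  (0, 0)
  (23/6, 0)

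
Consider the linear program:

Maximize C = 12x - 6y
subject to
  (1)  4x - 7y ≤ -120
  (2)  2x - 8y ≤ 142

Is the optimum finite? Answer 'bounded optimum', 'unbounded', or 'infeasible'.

From the feasible point (-977/9, -404/9), moving in the direction (7, 4) keeps every constraint satisfied while C increases without bound.

unbounded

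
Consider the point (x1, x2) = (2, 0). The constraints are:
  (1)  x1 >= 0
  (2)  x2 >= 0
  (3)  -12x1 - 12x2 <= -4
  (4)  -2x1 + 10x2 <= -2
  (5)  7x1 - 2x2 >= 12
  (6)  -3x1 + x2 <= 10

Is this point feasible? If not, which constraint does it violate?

feasible

(1): 2 ≥ 0 ✓
(2): 0 ≥ 0 ✓
(3): -24 ≤ -4 ✓
(4): -4 ≤ -2 ✓
(5): 14 ≥ 12 ✓
(6): -6 ≤ 10 ✓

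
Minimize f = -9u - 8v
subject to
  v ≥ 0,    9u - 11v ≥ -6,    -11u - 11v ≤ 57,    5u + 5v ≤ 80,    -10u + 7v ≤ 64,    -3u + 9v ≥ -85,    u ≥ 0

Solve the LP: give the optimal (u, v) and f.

Vertices and f = -9u - 8v:
  (16, 0) → f = -144
  (0, 0) → f = 0
  (17/2, 15/2) → f = -273/2
  (0, 6/11) → f = -48/11

At the optimal vertex, v = 0 and 5u + 5v = 80.
Solving simultaneously gives u = 16, v = 0.

u = 16, v = 0, minimum f = -144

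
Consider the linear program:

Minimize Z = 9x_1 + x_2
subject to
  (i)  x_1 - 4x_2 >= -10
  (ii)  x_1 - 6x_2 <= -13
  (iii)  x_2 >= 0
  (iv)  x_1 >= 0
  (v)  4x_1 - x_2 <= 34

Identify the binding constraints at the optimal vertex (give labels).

Vertices and Z = 9x_1 + x_2:
  (0, 5/2) → Z = 5/2
  (146/15, 74/15) → Z = 1388/15
  (0, 13/6) → Z = 13/6
  (217/23, 86/23) → Z = 2039/23

The minimum is at (0, 13/6). Substituting into each constraint, equality holds for (ii) and (iv); the remaining constraints have slack.

(ii) and (iv)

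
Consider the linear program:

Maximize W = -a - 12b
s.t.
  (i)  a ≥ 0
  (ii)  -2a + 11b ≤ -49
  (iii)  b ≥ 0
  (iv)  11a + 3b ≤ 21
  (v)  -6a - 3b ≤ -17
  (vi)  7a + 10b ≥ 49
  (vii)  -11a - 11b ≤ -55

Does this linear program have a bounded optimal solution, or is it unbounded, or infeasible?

The boundaries a = 0 and 11a + 3b = 21 meet at (0, 7), but that point violates -2a + 11b ≤ -49. Every candidate vertex is excluded by some other constraint, so the feasible region is empty.

infeasible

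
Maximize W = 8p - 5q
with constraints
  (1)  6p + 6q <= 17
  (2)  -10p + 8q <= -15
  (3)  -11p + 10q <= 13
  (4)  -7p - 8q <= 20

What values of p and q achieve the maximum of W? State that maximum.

Corner points and W = 8p - 5q:
  (113/54, 20/27) → W = 352/27
  (128/3, -239/6) → W = 1081/2
  (-5/17, -305/136) → W = 1205/136

The binding constraints are 6p + 6q = 17 and -7p - 8q = 20.
Solving simultaneously gives p = 128/3, q = -239/6.

p = 128/3, q = -239/6, maximum W = 1081/2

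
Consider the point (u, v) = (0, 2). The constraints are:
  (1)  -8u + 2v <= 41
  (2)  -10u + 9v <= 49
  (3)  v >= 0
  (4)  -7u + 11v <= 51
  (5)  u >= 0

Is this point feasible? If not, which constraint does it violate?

(1): 4 ≤ 41 ✓
(2): 18 ≤ 49 ✓
(3): 2 ≥ 0 ✓
(4): 22 ≤ 51 ✓
(5): 0 ≥ 0 ✓

feasible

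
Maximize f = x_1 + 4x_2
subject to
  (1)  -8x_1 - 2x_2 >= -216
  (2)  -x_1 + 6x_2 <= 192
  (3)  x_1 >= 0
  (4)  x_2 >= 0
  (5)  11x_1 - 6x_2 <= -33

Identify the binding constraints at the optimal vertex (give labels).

(2) and (5)

Corner points and f = x_1 + 4x_2:
  (0, 32) → f = 128
  (159/10, 693/20) → f = 309/2
  (0, 11/2) → f = 22

The maximum is at (159/10, 693/20). Substituting into each constraint, equality holds for (2) and (5); the remaining constraints have slack.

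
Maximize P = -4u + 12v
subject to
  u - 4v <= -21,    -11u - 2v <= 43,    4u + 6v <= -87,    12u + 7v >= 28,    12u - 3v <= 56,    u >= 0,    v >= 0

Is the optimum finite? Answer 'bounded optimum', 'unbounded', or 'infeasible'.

The boundaries u - 4v = -21 and 12u - 3v = 56 meet at (287/45, 308/45), but that point violates 4u + 6v ≤ -87. Every candidate vertex is excluded by some other constraint, so the feasible region is empty.

infeasible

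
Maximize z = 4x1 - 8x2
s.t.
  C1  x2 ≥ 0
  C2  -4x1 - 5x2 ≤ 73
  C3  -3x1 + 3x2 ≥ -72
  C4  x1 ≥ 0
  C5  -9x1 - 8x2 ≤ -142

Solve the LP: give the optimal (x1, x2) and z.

Extreme points and z = 4x1 - 8x2:
  (24, 0) → z = 96
  (142/9, 0) → z = 568/9
  (0, 71/4) → z = -142
The feasible region is unbounded (it extends along (0, 1), (1, 1)), but z strictly decreases along every unbounded feasible direction, so there is no improving ray and the maximum is attained at a vertex.

x1 = 24, x2 = 0, maximum z = 96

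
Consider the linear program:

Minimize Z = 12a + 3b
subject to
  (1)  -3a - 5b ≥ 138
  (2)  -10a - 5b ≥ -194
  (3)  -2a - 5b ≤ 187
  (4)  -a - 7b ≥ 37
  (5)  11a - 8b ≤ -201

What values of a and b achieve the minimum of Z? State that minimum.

a = -1124/9, b = 113/9, minimum Z = -1461

Corner points and Z = 12a + 3b:
  (-781/16, 27/16) → Z = -9291/16
  (-2109/79, -915/79) → Z = -28053/79
  (-1124/9, 113/9) → Z = -1461
  (-2501/71, -1655/71) → Z = -34977/71

The binding constraints are -2a - 5b = 187 and -a - 7b = 37.
Solving simultaneously gives a = -1124/9, b = 113/9.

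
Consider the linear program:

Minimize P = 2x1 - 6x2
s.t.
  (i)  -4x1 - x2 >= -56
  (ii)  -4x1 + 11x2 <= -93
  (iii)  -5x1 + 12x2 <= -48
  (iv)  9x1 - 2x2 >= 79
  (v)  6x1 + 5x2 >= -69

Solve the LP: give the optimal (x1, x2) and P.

Feasible corners and P = 2x1 - 6x2:
  (709/48, -37/12) → P = 1153/24
  (349/14, -306/7) → P = 2185/7
  (683/91, -521/91) → P = 4492/91
  (257/57, -365/19) → P = 7084/57

The binding constraints are -4x1 - x2 = -56 and -4x1 + 11x2 = -93.
Solving simultaneously gives x1 = 709/48, x2 = -37/12.

x1 = 709/48, x2 = -37/12, minimum P = 1153/24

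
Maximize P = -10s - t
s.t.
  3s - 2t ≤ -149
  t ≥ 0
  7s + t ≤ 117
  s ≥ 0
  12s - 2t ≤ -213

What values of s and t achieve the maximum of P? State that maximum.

s = 0, t = 213/2, maximum P = -213/2

Feasible corners and P = -10s - t:
  (0, 117) → P = -117
  (21/26, 2895/26) → P = -3105/26
  (0, 213/2) → P = -213/2

The binding constraints are s = 0 and 12s - 2t = -213.
Solving simultaneously gives s = 0, t = 213/2.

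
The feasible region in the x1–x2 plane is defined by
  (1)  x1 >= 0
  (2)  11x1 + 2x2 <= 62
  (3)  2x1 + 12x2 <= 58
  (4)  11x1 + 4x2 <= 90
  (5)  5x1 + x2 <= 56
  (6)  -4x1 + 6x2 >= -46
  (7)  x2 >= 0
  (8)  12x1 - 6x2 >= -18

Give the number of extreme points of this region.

Of the 28 pairwise boundary intersections, those satisfying every inequality are:
  (0, 0)
  (0, 3)
  (157/32, 257/64)
  (62/11, 0)
  (11/13, 61/13)

5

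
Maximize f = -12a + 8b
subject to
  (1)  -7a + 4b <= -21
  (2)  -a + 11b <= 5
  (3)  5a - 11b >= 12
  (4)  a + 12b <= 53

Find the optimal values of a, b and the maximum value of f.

a = 61/19, b = 7/19, maximum f = -676/19

The feasible region is unbounded (it extends along (-4, -7), (12, -1)), but f strictly decreases along every unbounded feasible direction, so there is no improving ray and the maximum is attained at a vertex.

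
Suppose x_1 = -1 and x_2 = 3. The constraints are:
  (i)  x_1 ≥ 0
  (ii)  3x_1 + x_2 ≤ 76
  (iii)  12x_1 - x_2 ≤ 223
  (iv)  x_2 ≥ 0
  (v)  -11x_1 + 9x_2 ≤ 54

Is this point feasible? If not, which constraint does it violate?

Constraint (i): x_1 = -1, which is not ≥ 0. All other constraints are satisfied.

not feasible — violates (i)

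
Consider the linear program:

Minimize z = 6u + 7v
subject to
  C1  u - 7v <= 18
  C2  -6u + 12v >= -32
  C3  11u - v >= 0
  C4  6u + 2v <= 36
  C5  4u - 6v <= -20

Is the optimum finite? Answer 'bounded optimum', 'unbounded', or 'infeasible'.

bounded optimum

Extreme points and z = 6u + 7v:
  (9/7, 99/7) → z = 747/7
  (10/31, 110/31) → z = 830/31
  (4, 6) → z = 66
The feasible region has finitely many vertices and no improving ray; the minimum is 830/31 at (10/31, 110/31).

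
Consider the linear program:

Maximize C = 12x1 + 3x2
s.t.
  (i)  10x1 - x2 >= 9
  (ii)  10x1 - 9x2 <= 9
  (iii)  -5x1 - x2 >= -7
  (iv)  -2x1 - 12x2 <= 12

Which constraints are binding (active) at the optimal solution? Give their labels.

(i) and (iii)

Corner points and C = 12x1 + 3x2:
  (9/10, 0) → C = 54/5
  (16/15, 5/3) → C = 89/5
  (72/55, 5/11) → C = 939/55

The maximum is at (16/15, 5/3). Substituting into each constraint, equality holds for (i) and (iii); the remaining constraints have slack.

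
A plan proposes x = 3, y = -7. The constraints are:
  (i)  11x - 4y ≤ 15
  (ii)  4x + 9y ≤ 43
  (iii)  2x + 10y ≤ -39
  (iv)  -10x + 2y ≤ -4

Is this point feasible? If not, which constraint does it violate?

Constraint (i): 11x - 4y = 61, which is not ≤ 15. All other constraints are satisfied.

not feasible — violates (i)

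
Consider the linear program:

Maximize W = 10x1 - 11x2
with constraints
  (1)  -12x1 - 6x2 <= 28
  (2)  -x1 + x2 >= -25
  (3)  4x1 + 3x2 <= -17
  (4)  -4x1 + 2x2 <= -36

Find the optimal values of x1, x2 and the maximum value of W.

Extreme points and W = 10x1 - 11x2:
  (61/9, -164/9) → W = 2414/9
  (10/3, -34/3) → W = 158
  (58/7, -117/7) → W = 1867/7
  (37/10, -53/5) → W = 768/5

The optimum lies where -12x1 - 6x2 = 28 and -x1 + x2 = -25.
Solving simultaneously gives x1 = 61/9, x2 = -164/9.

x1 = 61/9, x2 = -164/9, maximum W = 2414/9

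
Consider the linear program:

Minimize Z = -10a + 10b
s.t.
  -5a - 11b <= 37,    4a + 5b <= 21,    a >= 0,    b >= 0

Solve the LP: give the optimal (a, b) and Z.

a = 21/4, b = 0, minimum Z = -105/2

Corner points and Z = -10a + 10b:
  (0, 21/5) → Z = 42
  (21/4, 0) → Z = -105/2
  (0, 0) → Z = 0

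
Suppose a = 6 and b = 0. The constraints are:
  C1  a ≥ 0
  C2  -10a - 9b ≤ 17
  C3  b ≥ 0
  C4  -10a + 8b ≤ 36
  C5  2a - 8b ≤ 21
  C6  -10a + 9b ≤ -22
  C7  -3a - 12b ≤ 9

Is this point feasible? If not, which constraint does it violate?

feasible

C1: 6 ≥ 0 ✓
C2: -60 ≤ 17 ✓
C3: 0 ≥ 0 ✓
C4: -60 ≤ 36 ✓
C5: 12 ≤ 21 ✓
C6: -60 ≤ -22 ✓
C7: -18 ≤ 9 ✓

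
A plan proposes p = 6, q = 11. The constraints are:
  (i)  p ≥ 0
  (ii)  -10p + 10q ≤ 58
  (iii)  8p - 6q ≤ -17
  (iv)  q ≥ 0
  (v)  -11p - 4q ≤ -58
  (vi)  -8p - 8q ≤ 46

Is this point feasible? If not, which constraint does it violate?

(i): 6 ≥ 0 ✓
(ii): 50 ≤ 58 ✓
(iii): -18 ≤ -17 ✓
(iv): 11 ≥ 0 ✓
(v): -110 ≤ -58 ✓
(vi): -136 ≤ 46 ✓

feasible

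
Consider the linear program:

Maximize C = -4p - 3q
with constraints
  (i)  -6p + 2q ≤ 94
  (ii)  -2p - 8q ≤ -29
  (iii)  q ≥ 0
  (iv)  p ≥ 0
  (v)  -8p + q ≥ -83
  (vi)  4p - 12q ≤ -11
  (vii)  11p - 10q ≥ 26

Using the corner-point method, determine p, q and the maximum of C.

p = 83/18, q = 89/36, maximum C = -931/36

Feasible corners and C = -4p - 3q:
  (65/14, 69/28) → C = -727/28
  (83/18, 89/36) → C = -931/36
  (1007/92, 105/23) → C = -1322/23
  (268/23, 235/23) → C = -1777/23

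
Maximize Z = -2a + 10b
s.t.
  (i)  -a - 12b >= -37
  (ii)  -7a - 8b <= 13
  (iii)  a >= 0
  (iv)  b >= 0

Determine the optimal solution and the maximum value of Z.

a = 0, b = 37/12, maximum Z = 185/6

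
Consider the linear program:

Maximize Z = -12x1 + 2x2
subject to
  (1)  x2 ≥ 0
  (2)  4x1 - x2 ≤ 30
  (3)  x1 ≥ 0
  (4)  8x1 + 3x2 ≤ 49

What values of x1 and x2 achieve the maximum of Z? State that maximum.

x1 = 0, x2 = 49/3, maximum Z = 98/3

Corner points and Z = -12x1 + 2x2:
  (0, 0) → Z = 0
  (49/8, 0) → Z = -147/2
  (0, 49/3) → Z = 98/3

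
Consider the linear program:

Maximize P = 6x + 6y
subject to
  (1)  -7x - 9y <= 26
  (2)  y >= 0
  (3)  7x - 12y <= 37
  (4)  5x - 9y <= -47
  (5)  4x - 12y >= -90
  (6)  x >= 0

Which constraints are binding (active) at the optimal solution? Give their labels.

(4) and (5)

Feasible corners and P = 6x + 6y:
  (41/4, 131/12) → P = 127
  (0, 47/9) → P = 94/3
  (0, 15/2) → P = 45

The maximum is at (41/4, 131/12). Substituting into each constraint, equality holds for (4) and (5); the remaining constraints have slack.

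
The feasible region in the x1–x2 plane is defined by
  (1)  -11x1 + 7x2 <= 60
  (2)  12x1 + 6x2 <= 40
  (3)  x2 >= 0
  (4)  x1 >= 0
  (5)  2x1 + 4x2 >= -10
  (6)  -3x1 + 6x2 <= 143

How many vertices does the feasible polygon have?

3

Of the 15 pairwise boundary intersections, those satisfying every inequality are:
  (10/3, 0)
  (0, 20/3)
  (0, 0)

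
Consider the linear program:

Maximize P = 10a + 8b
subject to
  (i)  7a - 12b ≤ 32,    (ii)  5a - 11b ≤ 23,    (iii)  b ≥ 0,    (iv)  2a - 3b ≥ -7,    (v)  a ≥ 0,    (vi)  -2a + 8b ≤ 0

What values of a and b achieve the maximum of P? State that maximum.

a = 8, b = 2, maximum P = 96

Feasible corners and P = 10a + 8b:
  (32/7, 0) → P = 320/7
  (8, 2) → P = 96
  (0, 0) → P = 0

At the optimal vertex, 7a - 12b = 32 and -2a + 8b = 0.
Solving simultaneously gives a = 8, b = 2.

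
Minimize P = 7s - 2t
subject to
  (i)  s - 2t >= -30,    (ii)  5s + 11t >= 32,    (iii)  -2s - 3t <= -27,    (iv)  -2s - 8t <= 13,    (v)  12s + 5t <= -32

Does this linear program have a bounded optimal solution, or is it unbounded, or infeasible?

The boundaries s - 2t = -30 and 5s + 11t = 32 meet at (-38/3, 26/3), but that point violates -2s - 3t ≤ -27. Every candidate vertex is excluded by some other constraint, so the feasible region is empty.

infeasible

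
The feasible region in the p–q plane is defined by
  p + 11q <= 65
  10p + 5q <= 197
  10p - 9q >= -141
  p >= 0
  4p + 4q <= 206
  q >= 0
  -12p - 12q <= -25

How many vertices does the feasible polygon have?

The feasible vertices (each the meet of two boundaries and inside every other half-plane) are:
  (614/35, 151/35)
  (0, 65/11)
  (197/10, 0)
  (0, 25/12)
  (25/12, 0)

5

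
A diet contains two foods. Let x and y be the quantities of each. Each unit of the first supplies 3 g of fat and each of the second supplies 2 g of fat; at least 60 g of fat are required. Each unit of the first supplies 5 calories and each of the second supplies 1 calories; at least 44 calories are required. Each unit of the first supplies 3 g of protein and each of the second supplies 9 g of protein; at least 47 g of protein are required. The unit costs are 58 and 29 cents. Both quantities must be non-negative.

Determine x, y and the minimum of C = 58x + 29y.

x = 4, y = 24, minimum C = 928

Feasible corners and C = 58x + 29y:
  (0, 44) → C = 1276
  (20, 0) → C = 1160
  (4, 24) → C = 928
The feasible region is unbounded (it extends along (0, 1), (1, 0)), but C strictly increases along every unbounded feasible direction, so there is no improving ray and the minimum is attained at a vertex.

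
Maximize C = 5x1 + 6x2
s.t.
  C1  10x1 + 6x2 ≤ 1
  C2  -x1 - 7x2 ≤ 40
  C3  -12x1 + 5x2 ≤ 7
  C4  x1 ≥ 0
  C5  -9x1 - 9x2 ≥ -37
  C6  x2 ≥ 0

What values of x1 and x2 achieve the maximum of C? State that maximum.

x1 = 0, x2 = 1/6, maximum C = 1

Feasible corners and C = 5x1 + 6x2:
  (0, 1/6) → C = 1
  (1/10, 0) → C = 1/2
  (0, 0) → C = 0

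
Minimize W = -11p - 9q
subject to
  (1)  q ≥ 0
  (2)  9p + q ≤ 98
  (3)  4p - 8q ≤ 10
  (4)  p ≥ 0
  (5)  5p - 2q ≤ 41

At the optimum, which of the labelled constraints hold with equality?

(2) and (4)

Extreme points and W = -11p - 9q:
  (5/2, 0) → W = -55/2
  (0, 0) → W = 0
  (0, 98) → W = -882
  (237/23, 121/23) → W = -3696/23
  (77/8, 57/16) → W = -2207/16

The minimum is at (0, 98). Substituting into each constraint, equality holds for (2) and (4); the remaining constraints have slack.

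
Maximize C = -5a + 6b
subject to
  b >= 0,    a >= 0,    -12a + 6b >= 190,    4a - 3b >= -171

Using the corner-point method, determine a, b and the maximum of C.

Extreme points and C = -5a + 6b:
  (0, 95/3) → C = 190
  (0, 57) → C = 342
  (38, 323/3) → C = 456

a = 38, b = 323/3, maximum C = 456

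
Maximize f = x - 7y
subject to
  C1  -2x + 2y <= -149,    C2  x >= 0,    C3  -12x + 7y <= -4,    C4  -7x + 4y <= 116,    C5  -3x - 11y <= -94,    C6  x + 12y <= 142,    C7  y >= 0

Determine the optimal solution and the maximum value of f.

x = 142, y = 0, maximum f = 142

Feasible corners and f = x - 7y:
  (1036/13, 135/26) → f = 1127/26
  (149/2, 0) → f = 149/2
  (142, 0) → f = 142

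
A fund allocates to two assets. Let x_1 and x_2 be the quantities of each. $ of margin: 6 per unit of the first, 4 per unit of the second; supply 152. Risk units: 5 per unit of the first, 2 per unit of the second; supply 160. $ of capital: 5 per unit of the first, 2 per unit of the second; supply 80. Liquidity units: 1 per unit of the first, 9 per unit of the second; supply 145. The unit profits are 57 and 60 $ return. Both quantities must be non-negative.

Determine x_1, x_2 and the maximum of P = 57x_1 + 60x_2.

Vertices and P = 57x_1 + 60x_2:
  (0, 0) → P = 0
  (0, 145/9) → P = 2900/3
  (16, 0) → P = 912
  (10, 15) → P = 1470

At the optimal vertex, 5x_1 + 2x_2 = 80 and x_1 + 9x_2 = 145.
Solving simultaneously gives x_1 = 10, x_2 = 15.

x_1 = 10, x_2 = 15, maximum P = 1470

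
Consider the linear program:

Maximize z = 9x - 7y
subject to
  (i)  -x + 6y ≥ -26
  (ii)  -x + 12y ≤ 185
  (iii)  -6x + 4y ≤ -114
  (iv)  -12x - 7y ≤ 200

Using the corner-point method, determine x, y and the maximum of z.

Corner points and z = 9x - 7y:
  (237, 211/6) → z = 11321/6
  (145/8, -21/16) → z = 2757/16
  (31, 18) → z = 153

x = 237, y = 211/6, maximum z = 11321/6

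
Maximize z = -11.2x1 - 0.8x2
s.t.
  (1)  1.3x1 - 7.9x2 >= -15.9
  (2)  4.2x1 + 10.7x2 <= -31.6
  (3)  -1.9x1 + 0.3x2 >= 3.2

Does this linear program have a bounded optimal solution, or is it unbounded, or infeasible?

unbounded

From the feasible point (-41977/4709, 2570/4709), moving in the direction (-7.9, -1.3) keeps every constraint satisfied while z increases without bound.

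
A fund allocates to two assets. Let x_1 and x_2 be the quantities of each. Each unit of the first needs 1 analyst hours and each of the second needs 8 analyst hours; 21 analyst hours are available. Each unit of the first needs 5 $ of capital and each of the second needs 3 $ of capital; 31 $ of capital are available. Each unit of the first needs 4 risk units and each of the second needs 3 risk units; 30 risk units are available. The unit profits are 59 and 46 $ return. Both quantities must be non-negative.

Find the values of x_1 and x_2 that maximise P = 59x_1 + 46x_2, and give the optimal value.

x_1 = 5, x_2 = 2, maximum P = 387

Extreme points and P = 59x_1 + 46x_2:
  (0, 0) → P = 0
  (0, 21/8) → P = 483/4
  (31/5, 0) → P = 1829/5
  (5, 2) → P = 387

The optimum lies where x_1 + 8x_2 = 21 and 5x_1 + 3x_2 = 31.
Solving simultaneously gives x_1 = 5, x_2 = 2.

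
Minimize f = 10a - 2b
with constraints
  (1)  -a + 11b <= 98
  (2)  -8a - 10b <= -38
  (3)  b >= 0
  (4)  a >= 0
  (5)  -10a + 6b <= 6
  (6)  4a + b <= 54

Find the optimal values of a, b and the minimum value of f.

Extreme points and f = 10a - 2b:
  (261/52, 487/52) → f = 409/13
  (496/45, 446/45) → f = 452/5
  (19/4, 0) → f = 95/2
  (42/37, 107/37) → f = 206/37
  (27/2, 0) → f = 135

a = 42/37, b = 107/37, minimum f = 206/37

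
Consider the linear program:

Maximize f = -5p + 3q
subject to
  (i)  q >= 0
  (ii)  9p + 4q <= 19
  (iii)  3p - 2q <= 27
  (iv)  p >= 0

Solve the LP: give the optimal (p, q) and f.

p = 0, q = 19/4, maximum f = 57/4

The optimum lies where 9p + 4q = 19 and p = 0.
Solving simultaneously gives p = 0, q = 19/4.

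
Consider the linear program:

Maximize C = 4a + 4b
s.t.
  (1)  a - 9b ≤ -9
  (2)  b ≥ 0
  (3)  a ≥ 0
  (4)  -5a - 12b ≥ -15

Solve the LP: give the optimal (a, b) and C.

a = 9/19, b = 20/19, maximum C = 116/19

The binding constraints are a - 9b = -9 and -5a - 12b = -15.
Solving simultaneously gives a = 9/19, b = 20/19.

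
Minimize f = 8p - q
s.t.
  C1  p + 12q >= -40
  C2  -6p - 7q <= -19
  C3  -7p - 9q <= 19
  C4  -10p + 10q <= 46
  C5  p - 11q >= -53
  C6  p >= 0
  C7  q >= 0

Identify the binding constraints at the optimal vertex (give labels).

C4 and C6

Extreme points and f = 8p - q:
  (0, 19/7) → f = -19/7
  (19/6, 0) → f = 76/3
  (6/25, 121/25) → f = -73/25
  (0, 23/5) → f = -23/5
The feasible region is unbounded (it extends along (11, 1), (1, 0)), but f strictly increases along every unbounded feasible direction, so there is no improving ray and the minimum is attained at a vertex.

The minimum is at (0, 23/5). Substituting into each constraint, equality holds for C4 and C6; the remaining constraints have slack.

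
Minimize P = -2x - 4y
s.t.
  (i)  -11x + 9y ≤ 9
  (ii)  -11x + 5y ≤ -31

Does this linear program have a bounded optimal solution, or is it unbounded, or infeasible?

unbounded

From the feasible point (81/11, 10), moving in the direction (9, 11) keeps every constraint satisfied while P decreases without bound.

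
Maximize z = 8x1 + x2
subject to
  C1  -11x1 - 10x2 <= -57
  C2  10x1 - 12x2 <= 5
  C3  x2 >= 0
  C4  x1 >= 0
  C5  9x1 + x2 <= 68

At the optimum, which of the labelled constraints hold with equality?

Corner points and z = 8x1 + x2:
  (367/116, 515/232) → z = 6387/232
  (0, 57/10) → z = 57/10
  (821/118, 635/118) → z = 7203/118
  (0, 68) → z = 68

The maximum is at (0, 68). Substituting into each constraint, equality holds for C4 and C5; the remaining constraints have slack.

C4 and C5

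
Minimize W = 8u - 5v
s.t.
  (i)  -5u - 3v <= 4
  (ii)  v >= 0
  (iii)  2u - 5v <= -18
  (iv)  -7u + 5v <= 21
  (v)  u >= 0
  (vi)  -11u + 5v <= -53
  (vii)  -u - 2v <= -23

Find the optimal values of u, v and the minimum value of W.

u = 37/2, v = 301/10, minimum W = -5/2

The feasible region is unbounded (it extends along (5, 7), (5, 2)), but W strictly increases along every unbounded feasible direction, so there is no improving ray and the minimum is attained at a vertex.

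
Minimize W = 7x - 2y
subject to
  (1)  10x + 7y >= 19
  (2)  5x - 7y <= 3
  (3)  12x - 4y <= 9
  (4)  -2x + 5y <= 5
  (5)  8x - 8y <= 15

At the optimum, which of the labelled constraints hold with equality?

(1) and (4)

Feasible corners and W = 7x - 2y:
  (139/124, 69/62) → W = 697/124
  (15/16, 11/8) → W = 61/16
  (5/4, 3/2) → W = 23/4

The minimum is at (15/16, 11/8). Substituting into each constraint, equality holds for (1) and (4); the remaining constraints have slack.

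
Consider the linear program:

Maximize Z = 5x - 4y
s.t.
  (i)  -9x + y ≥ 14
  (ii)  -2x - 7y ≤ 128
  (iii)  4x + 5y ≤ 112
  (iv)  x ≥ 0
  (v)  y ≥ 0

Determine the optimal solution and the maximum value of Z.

x = 0, y = 14, maximum Z = -56

Vertices and Z = 5x - 4y:
  (6/7, 152/7) → Z = -578/7
  (0, 14) → Z = -56
  (0, 112/5) → Z = -448/5

At the optimal vertex, -9x + y = 14 and x = 0.
Solving simultaneously gives x = 0, y = 14.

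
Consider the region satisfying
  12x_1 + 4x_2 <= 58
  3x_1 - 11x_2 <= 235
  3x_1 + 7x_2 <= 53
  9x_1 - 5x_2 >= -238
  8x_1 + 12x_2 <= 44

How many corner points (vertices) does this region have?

5

Pairwise boundary intersections that survive every other constraint:
  (263/24, -147/8)
  (65/14, 4/7)
  (-3793/84, -943/28)
  (-467/26, 397/26)
  (-82/5, 73/5)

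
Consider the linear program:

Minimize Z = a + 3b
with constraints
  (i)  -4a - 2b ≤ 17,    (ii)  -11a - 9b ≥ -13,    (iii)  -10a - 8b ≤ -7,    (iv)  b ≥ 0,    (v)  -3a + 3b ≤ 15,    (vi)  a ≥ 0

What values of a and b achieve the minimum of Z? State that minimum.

Corner points and Z = a + 3b:
  (13/11, 0) → Z = 13/11
  (0, 13/9) → Z = 13/3
  (7/10, 0) → Z = 7/10
  (0, 7/8) → Z = 21/8

The binding constraints are -10a - 8b = -7 and b = 0.
Solving simultaneously gives a = 7/10, b = 0.

a = 7/10, b = 0, minimum Z = 7/10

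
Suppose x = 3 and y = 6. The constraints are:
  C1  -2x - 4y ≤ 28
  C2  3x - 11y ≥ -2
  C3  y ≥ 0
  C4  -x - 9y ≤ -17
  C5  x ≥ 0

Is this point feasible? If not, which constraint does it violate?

Constraint C2: 3x - 11y = -57, which is not ≥ -2. All other constraints are satisfied.

not feasible — violates C2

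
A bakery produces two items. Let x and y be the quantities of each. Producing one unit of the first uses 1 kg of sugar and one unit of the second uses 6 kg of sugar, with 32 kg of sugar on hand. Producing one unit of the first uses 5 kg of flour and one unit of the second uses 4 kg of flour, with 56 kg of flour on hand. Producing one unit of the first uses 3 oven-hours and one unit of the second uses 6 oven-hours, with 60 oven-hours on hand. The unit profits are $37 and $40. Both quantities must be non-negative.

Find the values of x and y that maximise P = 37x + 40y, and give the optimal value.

x = 8, y = 4, maximum P = 456

Vertices and P = 37x + 40y:
  (0, 0) → P = 0
  (0, 16/3) → P = 640/3
  (56/5, 0) → P = 2072/5
  (8, 4) → P = 456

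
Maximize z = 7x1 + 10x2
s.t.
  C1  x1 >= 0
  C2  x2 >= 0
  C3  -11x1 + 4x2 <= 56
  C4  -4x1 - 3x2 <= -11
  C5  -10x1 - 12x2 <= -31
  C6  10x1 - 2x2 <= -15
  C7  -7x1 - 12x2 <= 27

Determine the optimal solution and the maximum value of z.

x1 = 26/9, x2 = 395/18, maximum z = 719/3

Vertices and z = 7x1 + 10x2:
  (0, 14) → z = 140
  (0, 15/2) → z = 75
  (26/9, 395/18) → z = 719/3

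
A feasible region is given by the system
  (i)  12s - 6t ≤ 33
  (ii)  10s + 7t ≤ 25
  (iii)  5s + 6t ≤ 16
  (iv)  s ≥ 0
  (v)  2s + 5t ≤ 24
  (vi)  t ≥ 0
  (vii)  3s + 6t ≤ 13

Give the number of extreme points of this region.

Intersecting each pair of boundary lines and keeping only the points that satisfy every inequality leaves:
  (38/25, 7/5)
  (5/2, 0)
  (3/2, 17/12)
  (0, 0)
  (0, 13/6)

5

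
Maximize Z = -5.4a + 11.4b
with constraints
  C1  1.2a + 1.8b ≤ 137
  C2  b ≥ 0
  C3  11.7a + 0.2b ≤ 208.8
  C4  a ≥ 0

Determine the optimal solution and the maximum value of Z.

Feasible corners and Z = -5.4a + 11.4b:
  (17422/1041, 22539/347) → Z = 225585/347
  (0, 685/9) → Z = 2603/3
  (232/13, 0) → Z = -6264/65
  (0, 0) → Z = 0

At the optimal vertex, 1.2a + 1.8b = 137 and a = 0.
Solving simultaneously gives a = 0, b = 685/9.

a = 0, b = 685/9, maximum Z = 2603/3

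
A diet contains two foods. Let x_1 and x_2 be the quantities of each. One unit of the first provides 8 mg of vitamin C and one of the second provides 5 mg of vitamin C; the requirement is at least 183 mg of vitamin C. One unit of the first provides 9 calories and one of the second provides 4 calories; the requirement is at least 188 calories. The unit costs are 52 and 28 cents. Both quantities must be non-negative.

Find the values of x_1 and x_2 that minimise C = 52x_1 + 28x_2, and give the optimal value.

Vertices and C = 52x_1 + 28x_2:
  (0, 47) → C = 1316
  (183/8, 0) → C = 2379/2
  (16, 11) → C = 1140
The feasible region is unbounded (it extends along (0, 1), (1, 0)), but C strictly increases along every unbounded feasible direction, so there is no improving ray and the minimum is attained at a vertex.

At the optimal vertex, 8x_1 + 5x_2 = 183 and 9x_1 + 4x_2 = 188.
Solving simultaneously gives x_1 = 16, x_2 = 11.

x_1 = 16, x_2 = 11, minimum C = 1140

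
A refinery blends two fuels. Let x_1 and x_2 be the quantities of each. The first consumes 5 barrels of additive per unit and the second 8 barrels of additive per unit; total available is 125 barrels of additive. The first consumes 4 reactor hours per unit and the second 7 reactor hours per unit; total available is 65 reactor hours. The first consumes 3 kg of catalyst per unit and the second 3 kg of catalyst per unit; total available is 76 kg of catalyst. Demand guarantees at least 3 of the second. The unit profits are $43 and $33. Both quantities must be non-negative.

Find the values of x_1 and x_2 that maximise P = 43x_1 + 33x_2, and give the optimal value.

x_1 = 11, x_2 = 3, maximum P = 572

Corner points and P = 43x_1 + 33x_2:
  (0, 65/7) → P = 2145/7
  (0, 3) → P = 99
  (11, 3) → P = 572

The optimum lies where 4x_1 + 7x_2 = 65 and x_2 = 3.
Solving simultaneously gives x_1 = 11, x_2 = 3.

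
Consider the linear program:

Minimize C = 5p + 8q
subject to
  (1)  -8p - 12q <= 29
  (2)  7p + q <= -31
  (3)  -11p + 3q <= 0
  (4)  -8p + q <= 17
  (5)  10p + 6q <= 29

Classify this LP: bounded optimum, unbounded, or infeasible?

The boundaries -8p - 12q = 29 and -11p + 3q = 0 meet at (-29/52, -319/156), but that point violates 7p + q ≤ -31. Every candidate vertex is excluded by some other constraint, so the feasible region is empty.

infeasible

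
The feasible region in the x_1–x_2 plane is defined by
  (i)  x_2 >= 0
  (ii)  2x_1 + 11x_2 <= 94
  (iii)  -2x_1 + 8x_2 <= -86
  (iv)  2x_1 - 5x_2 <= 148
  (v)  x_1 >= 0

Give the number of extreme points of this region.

3

Pairwise boundary intersections that survive every other constraint:
  (47, 0)
  (43, 0)
  (849/19, 8/19)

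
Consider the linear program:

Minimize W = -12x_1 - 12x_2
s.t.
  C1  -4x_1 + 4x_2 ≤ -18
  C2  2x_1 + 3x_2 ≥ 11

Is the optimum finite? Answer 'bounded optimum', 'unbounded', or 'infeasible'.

From the feasible point (49/10, 2/5), moving in the direction (4, 4) keeps every constraint satisfied while W decreases without bound.

unbounded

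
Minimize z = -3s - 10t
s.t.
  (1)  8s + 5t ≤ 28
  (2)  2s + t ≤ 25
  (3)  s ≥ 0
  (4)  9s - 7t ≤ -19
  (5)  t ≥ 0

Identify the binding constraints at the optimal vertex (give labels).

Vertices and z = -3s - 10t:
  (0, 28/5) → z = -56
  (1, 4) → z = -43
  (0, 19/7) → z = -190/7

The minimum is at (0, 28/5). Substituting into each constraint, equality holds for (1) and (3); the remaining constraints have slack.

(1) and (3)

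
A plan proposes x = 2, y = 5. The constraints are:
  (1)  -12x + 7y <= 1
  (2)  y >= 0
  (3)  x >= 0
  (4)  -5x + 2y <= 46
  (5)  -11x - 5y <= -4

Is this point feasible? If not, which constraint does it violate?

Constraint (1): -12x + 7y = 11, which is not ≤ 1. All other constraints are satisfied.

not feasible — violates (1)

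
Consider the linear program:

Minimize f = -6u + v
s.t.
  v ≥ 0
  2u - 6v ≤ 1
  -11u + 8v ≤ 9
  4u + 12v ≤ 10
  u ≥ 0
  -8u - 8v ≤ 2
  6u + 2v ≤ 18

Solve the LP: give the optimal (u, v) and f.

u = 3/2, v = 1/3, minimum f = -26/3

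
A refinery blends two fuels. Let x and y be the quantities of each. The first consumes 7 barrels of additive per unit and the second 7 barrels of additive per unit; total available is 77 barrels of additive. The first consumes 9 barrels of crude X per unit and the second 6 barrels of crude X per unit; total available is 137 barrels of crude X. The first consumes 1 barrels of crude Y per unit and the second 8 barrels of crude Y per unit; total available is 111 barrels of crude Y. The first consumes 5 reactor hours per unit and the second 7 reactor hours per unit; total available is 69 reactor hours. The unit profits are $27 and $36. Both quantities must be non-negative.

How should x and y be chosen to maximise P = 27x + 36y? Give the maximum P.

At the optimal vertex, 7x + 7y = 77 and 5x + 7y = 69.
Solving simultaneously gives x = 4, y = 7.

x = 4, y = 7, maximum P = 360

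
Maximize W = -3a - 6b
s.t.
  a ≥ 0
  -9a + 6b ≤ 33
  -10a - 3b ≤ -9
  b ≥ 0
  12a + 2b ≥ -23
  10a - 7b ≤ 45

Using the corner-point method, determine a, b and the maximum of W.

Corner points and W = -3a - 6b:
  (0, 11/2) → W = -33
  (0, 3) → W = -18
  (9/10, 0) → W = -27/10
  (9/2, 0) → W = -27/2
The feasible region is unbounded (it extends along (2, 3), (7, 10)), but W strictly decreases along every unbounded feasible direction, so there is no improving ray and the maximum is attained at a vertex.

At the optimal vertex, -10a - 3b = -9 and b = 0.
Solving simultaneously gives a = 9/10, b = 0.

a = 9/10, b = 0, maximum W = -27/10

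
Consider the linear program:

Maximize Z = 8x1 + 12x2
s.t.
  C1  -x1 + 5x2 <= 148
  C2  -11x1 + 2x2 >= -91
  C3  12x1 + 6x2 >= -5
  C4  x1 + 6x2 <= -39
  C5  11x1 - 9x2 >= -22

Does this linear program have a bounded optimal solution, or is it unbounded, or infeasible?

Corner points and Z = 8x1 + 12x2:
  (268/45, -1147/90) → Z = -4738/45
  (117/17, -130/17) → Z = -624/17
  (34/11, -463/66) → Z = -654/11
The feasible region has finitely many vertices and no improving ray; the maximum is -624/17 at (117/17, -130/17).

bounded optimum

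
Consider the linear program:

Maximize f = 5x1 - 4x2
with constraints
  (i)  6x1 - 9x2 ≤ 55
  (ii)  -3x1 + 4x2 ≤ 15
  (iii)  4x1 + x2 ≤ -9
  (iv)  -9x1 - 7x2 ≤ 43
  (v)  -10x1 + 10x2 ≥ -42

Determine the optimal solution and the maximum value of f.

Corner points and f = 5x1 - 4x2:
  (-51/19, 33/19) → f = -387/19
  (-277/57, 2/19) → f = -1409/57
  (-20/19, -91/19) → f = 264/19

x1 = -20/19, x2 = -91/19, maximum f = 264/19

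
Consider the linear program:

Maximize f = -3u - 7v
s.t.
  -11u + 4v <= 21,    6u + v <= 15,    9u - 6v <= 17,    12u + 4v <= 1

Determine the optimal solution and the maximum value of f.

The optimum lies where -11u + 4v = 21 and 9u - 6v = 17.
Solving simultaneously gives u = -97/15, v = -188/15.

u = -97/15, v = -188/15, maximum f = 1607/15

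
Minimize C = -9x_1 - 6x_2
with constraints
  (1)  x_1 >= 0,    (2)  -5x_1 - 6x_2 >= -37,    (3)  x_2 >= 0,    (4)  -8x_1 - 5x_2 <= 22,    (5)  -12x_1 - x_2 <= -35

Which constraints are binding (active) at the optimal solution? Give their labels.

Vertices and C = -9x_1 - 6x_2:
  (37/5, 0) → C = -333/5
  (173/67, 269/67) → C = -3171/67
  (35/12, 0) → C = -105/4

The minimum is at (37/5, 0). Substituting into each constraint, equality holds for (2) and (3); the remaining constraints have slack.

(2) and (3)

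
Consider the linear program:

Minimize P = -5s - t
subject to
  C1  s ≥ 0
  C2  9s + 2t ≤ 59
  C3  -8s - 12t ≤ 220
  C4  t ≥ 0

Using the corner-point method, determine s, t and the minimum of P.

Vertices and P = -5s - t:
  (0, 59/2) → P = -59/2
  (0, 0) → P = 0
  (59/9, 0) → P = -295/9

The optimum lies where 9s + 2t = 59 and t = 0.
Solving simultaneously gives s = 59/9, t = 0.

s = 59/9, t = 0, minimum P = -295/9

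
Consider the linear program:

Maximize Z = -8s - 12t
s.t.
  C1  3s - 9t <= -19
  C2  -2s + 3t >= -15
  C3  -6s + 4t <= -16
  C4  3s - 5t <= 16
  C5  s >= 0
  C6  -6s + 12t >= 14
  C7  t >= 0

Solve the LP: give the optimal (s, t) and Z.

Extreme points and Z = -8s - 12t:
  (110/21, 27/7) → Z = -1852/21
  (17/3, 4) → Z = -280/3
  (37, 59/3) → Z = -532
The feasible region is unbounded (it extends along (2, 3), (3, 2)), but Z strictly decreases along every unbounded feasible direction, so there is no improving ray and the maximum is attained at a vertex.

At the optimal vertex, 3s - 9t = -19 and -6s + 4t = -16.
Solving simultaneously gives s = 110/21, t = 27/7.

s = 110/21, t = 27/7, maximum Z = -1852/21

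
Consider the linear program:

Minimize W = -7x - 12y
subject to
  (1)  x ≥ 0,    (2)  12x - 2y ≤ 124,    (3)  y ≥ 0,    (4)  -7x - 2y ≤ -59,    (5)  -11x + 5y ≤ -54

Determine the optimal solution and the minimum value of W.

x = 256/19, y = 358/19, minimum W = -6088/19

The optimum lies where 12x - 2y = 124 and -11x + 5y = -54.
Solving simultaneously gives x = 256/19, y = 358/19.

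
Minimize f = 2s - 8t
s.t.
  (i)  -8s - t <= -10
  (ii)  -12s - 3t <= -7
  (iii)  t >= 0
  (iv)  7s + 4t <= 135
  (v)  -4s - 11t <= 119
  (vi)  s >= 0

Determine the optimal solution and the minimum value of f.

s = 0, t = 135/4, minimum f = -270

At the optimal vertex, 7s + 4t = 135 and s = 0.
Solving simultaneously gives s = 0, t = 135/4.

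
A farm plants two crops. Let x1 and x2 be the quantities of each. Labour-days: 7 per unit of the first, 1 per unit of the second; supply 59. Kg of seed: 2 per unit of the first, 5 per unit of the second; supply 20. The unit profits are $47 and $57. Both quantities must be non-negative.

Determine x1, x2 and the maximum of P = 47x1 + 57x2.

x1 = 25/3, x2 = 2/3, maximum P = 1289/3

Extreme points and P = 47x1 + 57x2:
  (0, 0) → P = 0
  (0, 4) → P = 228
  (59/7, 0) → P = 2773/7
  (25/3, 2/3) → P = 1289/3

At the optimal vertex, 7x1 + x2 = 59 and 2x1 + 5x2 = 20.
Solving simultaneously gives x1 = 25/3, x2 = 2/3.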